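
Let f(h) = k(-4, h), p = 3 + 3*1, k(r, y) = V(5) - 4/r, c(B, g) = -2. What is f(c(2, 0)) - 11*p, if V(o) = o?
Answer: -60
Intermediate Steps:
k(r, y) = 5 - 4/r
p = 6 (p = 3 + 3 = 6)
f(h) = 6 (f(h) = 5 - 4/(-4) = 5 - 4*(-1/4) = 5 + 1 = 6)
f(c(2, 0)) - 11*p = 6 - 11*6 = 6 - 66 = -60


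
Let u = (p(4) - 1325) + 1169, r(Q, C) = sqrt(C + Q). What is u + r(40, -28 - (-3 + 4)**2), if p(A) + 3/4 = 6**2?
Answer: -483/4 + sqrt(11) ≈ -117.43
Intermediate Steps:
p(A) = 141/4 (p(A) = -3/4 + 6**2 = -3/4 + 36 = 141/4)
u = -483/4 (u = (141/4 - 1325) + 1169 = -5159/4 + 1169 = -483/4 ≈ -120.75)
u + r(40, -28 - (-3 + 4)**2) = -483/4 + sqrt((-28 - (-3 + 4)**2) + 40) = -483/4 + sqrt((-28 - 1*1**2) + 40) = -483/4 + sqrt((-28 - 1*1) + 40) = -483/4 + sqrt((-28 - 1) + 40) = -483/4 + sqrt(-29 + 40) = -483/4 + sqrt(11)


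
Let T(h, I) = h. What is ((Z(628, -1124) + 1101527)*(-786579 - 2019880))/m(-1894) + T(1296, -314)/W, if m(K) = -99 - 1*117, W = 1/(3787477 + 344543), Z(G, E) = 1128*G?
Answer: 6236142165869/216 ≈ 2.8871e+10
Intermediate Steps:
W = 1/4132020 ≈ 2.4201e-7
m(K) = -216 (m(K) = -99 - 117 = -216)
((Z(628, -1124) + 1101527)*(-786579 - 2019880))/m(-1894) + T(1296, -314)/W = ((1128*628 + 1101527)*(-786579 - 2019880))/(-216) + 1296/(1/4132020) = ((708384 + 1101527)*(-2806459))*(-1/216) + 1296*4132020 = (1809911*(-2806459))*(-1/216) + 5355097920 = -5079441015149*(-1/216) + 5355097920 = 5079441015149/216 + 5355097920 = 6236142165869/216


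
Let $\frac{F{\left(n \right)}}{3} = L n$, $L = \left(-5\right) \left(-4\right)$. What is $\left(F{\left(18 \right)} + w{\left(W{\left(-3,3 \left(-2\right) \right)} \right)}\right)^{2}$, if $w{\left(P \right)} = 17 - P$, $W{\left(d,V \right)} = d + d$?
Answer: $1216609$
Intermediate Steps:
$W{\left(d,V \right)} = 2 d$
$L = 20$
$F{\left(n \right)} = 60 n$ ($F{\left(n \right)} = 3 \cdot 20 n = 60 n$)
$\left(F{\left(18 \right)} + w{\left(W{\left(-3,3 \left(-2\right) \right)} \right)}\right)^{2} = \left(60 \cdot 18 + \left(17 - 2 \left(-3\right)\right)\right)^{2} = \left(1080 + \left(17 - -6\right)\right)^{2} = \left(1080 + \left(17 + 6\right)\right)^{2} = \left(1080 + 23\right)^{2} = 1103^{2} = 1216609$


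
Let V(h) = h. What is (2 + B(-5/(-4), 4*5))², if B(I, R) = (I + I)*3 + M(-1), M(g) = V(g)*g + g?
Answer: 361/4 ≈ 90.250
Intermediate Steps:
M(g) = g + g² (M(g) = g*g + g = g² + g = g + g²)
B(I, R) = 6*I (B(I, R) = (I + I)*3 - (1 - 1) = (2*I)*3 - 1*0 = 6*I + 0 = 6*I)
(2 + B(-5/(-4), 4*5))² = (2 + 6*(-5/(-4)))² = (2 + 6*(-5*(-¼)))² = (2 + 6*(5/4))² = (2 + 15/2)² = (19/2)² = 361/4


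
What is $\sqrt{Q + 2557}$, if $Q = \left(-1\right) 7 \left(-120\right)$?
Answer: $\sqrt{3397} \approx 58.284$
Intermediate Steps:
$Q = 840$ ($Q = \left(-7\right) \left(-120\right) = 840$)
$\sqrt{Q + 2557} = \sqrt{840 + 2557} = \sqrt{3397}$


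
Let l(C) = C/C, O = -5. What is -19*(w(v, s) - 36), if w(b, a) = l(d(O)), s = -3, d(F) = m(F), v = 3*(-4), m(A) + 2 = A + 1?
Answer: 665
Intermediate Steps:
m(A) = -1 + A (m(A) = -2 + (A + 1) = -2 + (1 + A) = -1 + A)
v = -12
d(F) = -1 + F
l(C) = 1
w(b, a) = 1
-19*(w(v, s) - 36) = -19*(1 - 36) = -19*(-35) = 665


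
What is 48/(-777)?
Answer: -16/259 ≈ -0.061776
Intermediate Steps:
48/(-777) = 48*(-1/777) = -16/259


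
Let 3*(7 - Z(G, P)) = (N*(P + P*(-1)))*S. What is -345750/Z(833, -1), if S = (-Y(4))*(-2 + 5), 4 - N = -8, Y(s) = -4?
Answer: -345750/7 ≈ -49393.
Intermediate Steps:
N = 12 (N = 4 - 1*(-8) = 4 + 8 = 12)
S = 12 (S = (-1*(-4))*(-2 + 5) = 4*3 = 12)
Z(G, P) = 7 (Z(G, P) = 7 - 12*(P + P*(-1))*12/3 = 7 - 12*(P - P)*12/3 = 7 - 12*0*12/3 = 7 - 0*12 = 7 - ⅓*0 = 7 + 0 = 7)
-345750/Z(833, -1) = -345750/7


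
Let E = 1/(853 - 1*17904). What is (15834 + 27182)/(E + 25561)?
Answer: 366732908/217920305 ≈ 1.6829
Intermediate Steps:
E = -1/17051 (E = 1/(853 - 17904) = 1/(-17051) = -1/17051 ≈ -5.8648e-5)
(15834 + 27182)/(E + 25561) = (15834 + 27182)/(-1/17051 + 25561) = 43016/(435840610/17051) = 43016*(17051/435840610) = 366732908/217920305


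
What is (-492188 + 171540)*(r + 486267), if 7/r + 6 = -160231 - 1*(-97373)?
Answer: -1225223611023161/7858 ≈ -1.5592e+11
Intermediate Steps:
r = -7/62864 (r = 7/(-6 + (-160231 - 1*(-97373))) = 7/(-6 + (-160231 + 97373)) = 7/(-6 - 62858) = 7/(-62864) = 7*(-1/62864) = -7/62864 ≈ -0.00011135)
(-492188 + 171540)*(r + 486267) = (-492188 + 171540)*(-7/62864 + 486267) = -320648*30568688681/62864 = -1225223611023161/7858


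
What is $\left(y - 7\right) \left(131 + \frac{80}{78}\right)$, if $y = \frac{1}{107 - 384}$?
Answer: $- \frac{9989060}{10803} \approx -924.66$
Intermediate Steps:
$y = - \frac{1}{277}$ ($y = \frac{1}{107 - 384} = \frac{1}{-277} = - \frac{1}{277} \approx -0.0036101$)
$\left(y - 7\right) \left(131 + \frac{80}{78}\right) = \left(- \frac{1}{277} - 7\right) \left(131 + \frac{80}{78}\right) = - \frac{1940 \left(131 + 80 \cdot \frac{1}{78}\right)}{277} = - \frac{1940 \left(131 + \frac{40}{39}\right)}{277} = \left(- \frac{1940}{277}\right) \frac{5149}{39} = - \frac{9989060}{10803}$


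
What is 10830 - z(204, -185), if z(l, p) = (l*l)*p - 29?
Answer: 7709819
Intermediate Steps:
z(l, p) = -29 + p*l² (z(l, p) = l²*p - 29 = p*l² - 29 = -29 + p*l²)
10830 - z(204, -185) = 10830 - (-29 - 185*204²) = 10830 - (-29 - 185*41616) = 10830 - (-29 - 7698960) = 10830 - 1*(-7698989) = 10830 + 7698989 = 7709819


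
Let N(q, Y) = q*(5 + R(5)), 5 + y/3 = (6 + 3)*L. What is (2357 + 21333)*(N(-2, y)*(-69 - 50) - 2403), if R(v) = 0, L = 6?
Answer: -28735970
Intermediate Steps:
y = 147 (y = -15 + 3*((6 + 3)*6) = -15 + 3*(9*6) = -15 + 3*54 = -15 + 162 = 147)
N(q, Y) = 5*q (N(q, Y) = q*(5 + 0) = q*5 = 5*q)
(2357 + 21333)*(N(-2, y)*(-69 - 50) - 2403) = (2357 + 21333)*((5*(-2))*(-69 - 50) - 2403) = 23690*(-10*(-119) - 2403) = 23690*(1190 - 2403) = 23690*(-1213) = -28735970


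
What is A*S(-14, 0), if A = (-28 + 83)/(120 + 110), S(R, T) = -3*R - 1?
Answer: 451/46 ≈ 9.8044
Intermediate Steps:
S(R, T) = -1 - 3*R
A = 11/46 (A = 55/230 = 55*(1/230) = 11/46 ≈ 0.23913)
A*S(-14, 0) = 11*(-1 - 3*(-14))/46 = 11*(-1 + 42)/46 = (11/46)*41 = 451/46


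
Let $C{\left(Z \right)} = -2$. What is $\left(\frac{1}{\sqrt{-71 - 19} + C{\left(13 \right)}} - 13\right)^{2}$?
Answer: $\frac{9 \left(- 1609 i + 234 \sqrt{10}\right)}{2 \left(- 43 i + 6 \sqrt{10}\right)} \approx 169.54 + 2.6283 i$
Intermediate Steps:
$\left(\frac{1}{\sqrt{-71 - 19} + C{\left(13 \right)}} - 13\right)^{2} = \left(\frac{1}{\sqrt{-71 - 19} - 2} - 13\right)^{2} = \left(\frac{1}{\sqrt{-90} - 2} - 13\right)^{2} = \left(\frac{1}{3 i \sqrt{10} - 2} - 13\right)^{2} = \left(\frac{1}{-2 + 3 i \sqrt{10}} - 13\right)^{2} = \left(-13 + \frac{1}{-2 + 3 i \sqrt{10}}\right)^{2}$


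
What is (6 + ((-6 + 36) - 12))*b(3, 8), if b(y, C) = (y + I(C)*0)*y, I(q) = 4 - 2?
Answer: 216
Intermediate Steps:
I(q) = 2
b(y, C) = y² (b(y, C) = (y + 2*0)*y = (y + 0)*y = y*y = y²)
(6 + ((-6 + 36) - 12))*b(3, 8) = (6 + ((-6 + 36) - 12))*3² = (6 + (30 - 12))*9 = (6 + 18)*9 = 24*9 = 216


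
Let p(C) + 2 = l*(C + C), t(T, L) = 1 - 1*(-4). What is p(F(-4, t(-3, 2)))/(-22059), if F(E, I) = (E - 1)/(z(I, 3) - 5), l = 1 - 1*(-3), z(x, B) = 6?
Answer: 14/7353 ≈ 0.0019040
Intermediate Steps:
t(T, L) = 5 (t(T, L) = 1 + 4 = 5)
l = 4 (l = 1 + 3 = 4)
F(E, I) = -1 + E (F(E, I) = (E - 1)/(6 - 5) = (-1 + E)/1 = (-1 + E)*1 = -1 + E)
p(C) = -2 + 8*C (p(C) = -2 + 4*(C + C) = -2 + 4*(2*C) = -2 + 8*C)
p(F(-4, t(-3, 2)))/(-22059) = (-2 + 8*(-1 - 4))/(-22059) = (-2 + 8*(-5))*(-1/22059) = (-2 - 40)*(-1/22059) = -42*(-1/22059) = 14/7353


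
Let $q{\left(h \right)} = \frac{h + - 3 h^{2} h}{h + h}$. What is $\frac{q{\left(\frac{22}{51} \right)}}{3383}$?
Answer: $\frac{383}{5866122} \approx 6.529 \cdot 10^{-5}$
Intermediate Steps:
$q{\left(h \right)} = \frac{h - 3 h^{3}}{2 h}$
$\frac{q{\left(\frac{22}{51} \right)}}{3383} = \frac{\frac{1}{2} - \frac{3 \left(\frac{22}{51}\right)^{2}}{2}}{3383} = \left(\frac{1}{2} - \frac{3 \left(22 \cdot \frac{1}{51}\right)^{2}}{2}\right) \frac{1}{3383} = \left(\frac{1}{2} - \frac{3 \left(\frac{22}{51}\right)^{2}}{2}\right) \frac{1}{3383} = \left(\frac{1}{2} - \frac{242}{867}\right) \frac{1}{3383} = \frac{383}{1734} \cdot \frac{1}{3383} = \frac{383}{5866122}$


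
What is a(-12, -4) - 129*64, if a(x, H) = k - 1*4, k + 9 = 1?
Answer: -8268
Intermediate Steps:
k = -8 (k = -9 + 1 = -8)
a(x, H) = -12 (a(x, H) = -8 - 1*4 = -8 - 4 = -12)
a(-12, -4) - 129*64 = -12 - 129*64 = -12 - 8256 = -8268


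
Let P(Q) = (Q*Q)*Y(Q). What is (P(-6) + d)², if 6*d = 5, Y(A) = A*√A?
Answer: (5 - 1296*I*√6)²/36 ≈ -2.7994e+5 - 881.82*I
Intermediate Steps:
Y(A) = A^(3/2)
P(Q) = Q^(7/2) (P(Q) = (Q*Q)*Q^(3/2) = Q²*Q^(3/2) = Q^(7/2))
d = ⅚ (d = (⅙)*5 = ⅚ ≈ 0.83333)
(P(-6) + d)² = ((-6)^(7/2) + ⅚)² = (-216*I*√6 + ⅚)² = (⅚ - 216*I*√6)²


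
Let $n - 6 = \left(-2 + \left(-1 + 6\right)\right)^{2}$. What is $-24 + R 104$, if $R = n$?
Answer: $1536$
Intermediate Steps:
$n = 15$ ($n = 6 + \left(-2 + \left(-1 + 6\right)\right)^{2} = 6 + \left(-2 + 5\right)^{2} = 6 + 3^{2} = 6 + 9 = 15$)
$R = 15$
$-24 + R 104 = -24 + 15 \cdot 104 = -24 + 1560 = 1536$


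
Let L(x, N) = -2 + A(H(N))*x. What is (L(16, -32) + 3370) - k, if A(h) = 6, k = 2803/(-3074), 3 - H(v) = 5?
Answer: 10651139/3074 ≈ 3464.9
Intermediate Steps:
H(v) = -2 (H(v) = 3 - 1*5 = 3 - 5 = -2)
k = -2803/3074 (k = 2803*(-1/3074) = -2803/3074 ≈ -0.91184)
L(x, N) = -2 + 6*x
(L(16, -32) + 3370) - k = ((-2 + 6*16) + 3370) - 1*(-2803/3074) = ((-2 + 96) + 3370) + 2803/3074 = (94 + 3370) + 2803/3074 = 3464 + 2803/3074 = 10651139/3074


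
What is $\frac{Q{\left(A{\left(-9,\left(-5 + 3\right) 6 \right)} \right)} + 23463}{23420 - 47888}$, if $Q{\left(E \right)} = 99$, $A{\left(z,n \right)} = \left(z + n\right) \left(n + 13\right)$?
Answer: $- \frac{3927}{4078} \approx -0.96297$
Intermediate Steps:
$A{\left(z,n \right)} = \left(13 + n\right) \left(n + z\right)$ ($A{\left(z,n \right)} = \left(n + z\right) \left(13 + n\right) = \left(13 + n\right) \left(n + z\right)$)
$\frac{Q{\left(A{\left(-9,\left(-5 + 3\right) 6 \right)} \right)} + 23463}{23420 - 47888} = \frac{99 + 23463}{23420 - 47888} = \frac{23562}{-24468} = 23562 \left(- \frac{1}{24468}\right) = - \frac{3927}{4078}$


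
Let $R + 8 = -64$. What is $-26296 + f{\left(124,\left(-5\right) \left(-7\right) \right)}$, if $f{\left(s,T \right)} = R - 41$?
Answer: $-26409$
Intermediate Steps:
$R = -72$ ($R = -8 - 64 = -72$)
$f{\left(s,T \right)} = -113$ ($f{\left(s,T \right)} = -72 - 41 = -113$)
$-26296 + f{\left(124,\left(-5\right) \left(-7\right) \right)} = -26296 - 113 = -26409$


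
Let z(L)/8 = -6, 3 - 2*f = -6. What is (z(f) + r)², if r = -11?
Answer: 3481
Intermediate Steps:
f = 9/2 (f = 3/2 - ½*(-6) = 3/2 + 3 = 9/2 ≈ 4.5000)
z(L) = -48 (z(L) = 8*(-6) = -48)
(z(f) + r)² = (-48 - 11)² = (-59)² = 3481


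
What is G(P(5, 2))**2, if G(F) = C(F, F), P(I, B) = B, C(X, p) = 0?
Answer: 0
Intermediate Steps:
G(F) = 0
G(P(5, 2))**2 = 0**2 = 0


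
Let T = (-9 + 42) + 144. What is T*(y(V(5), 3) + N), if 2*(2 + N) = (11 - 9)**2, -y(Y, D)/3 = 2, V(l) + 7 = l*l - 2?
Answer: -1062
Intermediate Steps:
V(l) = -9 + l**2 (V(l) = -7 + (l*l - 2) = -7 + (l**2 - 2) = -7 + (-2 + l**2) = -9 + l**2)
y(Y, D) = -6 (y(Y, D) = -3*2 = -6)
T = 177 (T = 33 + 144 = 177)
N = 0 (N = -2 + (11 - 9)**2/2 = -2 + (1/2)*2**2 = -2 + (1/2)*4 = -2 + 2 = 0)
T*(y(V(5), 3) + N) = 177*(-6 + 0) = 177*(-6) = -1062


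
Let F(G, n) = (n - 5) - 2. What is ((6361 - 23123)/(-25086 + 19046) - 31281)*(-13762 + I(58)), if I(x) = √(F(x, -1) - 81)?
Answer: 649980904559/1510 - 94460239*I*√89/3020 ≈ 4.3045e+8 - 2.9508e+5*I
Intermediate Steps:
F(G, n) = -7 + n (F(G, n) = (-5 + n) - 2 = -7 + n)
I(x) = I*√89 (I(x) = √((-7 - 1) - 81) = √(-8 - 81) = √(-89) = I*√89)
((6361 - 23123)/(-25086 + 19046) - 31281)*(-13762 + I(58)) = ((6361 - 23123)/(-25086 + 19046) - 31281)*(-13762 + I*√89) = (-16762/(-6040) - 31281)*(-13762 + I*√89) = (-16762*(-1/6040) - 31281)*(-13762 + I*√89) = (8381/3020 - 31281)*(-13762 + I*√89) = -94460239*(-13762 + I*√89)/3020 = 649980904559/1510 - 94460239*I*√89/3020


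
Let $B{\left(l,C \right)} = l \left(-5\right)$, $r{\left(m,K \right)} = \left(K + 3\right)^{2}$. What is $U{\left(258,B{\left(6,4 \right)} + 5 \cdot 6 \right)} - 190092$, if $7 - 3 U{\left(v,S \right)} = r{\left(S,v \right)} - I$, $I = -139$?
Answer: $-212843$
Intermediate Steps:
$r{\left(m,K \right)} = \left(3 + K\right)^{2}$
$B{\left(l,C \right)} = - 5 l$
$U{\left(v,S \right)} = -44 - \frac{\left(3 + v\right)^{2}}{3}$ ($U{\left(v,S \right)} = \frac{7}{3} - \frac{\left(3 + v\right)^{2} - -139}{3} = \frac{7}{3} - \frac{\left(3 + v\right)^{2} + 139}{3} = \frac{7}{3} - \frac{139 + \left(3 + v\right)^{2}}{3} = \frac{7}{3} - \left(\frac{139}{3} + \frac{\left(3 + v\right)^{2}}{3}\right) = -44 - \frac{\left(3 + v\right)^{2}}{3}$)
$U{\left(258,B{\left(6,4 \right)} + 5 \cdot 6 \right)} - 190092 = \left(-44 - \frac{\left(3 + 258\right)^{2}}{3}\right) - 190092 = \left(-44 - \frac{261^{2}}{3}\right) - 190092 = \left(-44 - 22707\right) - 190092 = -22751 - 190092 = -212843$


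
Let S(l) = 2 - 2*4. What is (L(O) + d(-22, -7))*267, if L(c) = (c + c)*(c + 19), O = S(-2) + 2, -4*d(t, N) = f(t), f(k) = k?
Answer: -61143/2 ≈ -30572.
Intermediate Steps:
S(l) = -6 (S(l) = 2 - 8 = -6)
d(t, N) = -t/4
O = -4 (O = -6 + 2 = -4)
L(c) = 2*c*(19 + c) (L(c) = (2*c)*(19 + c) = 2*c*(19 + c))
(L(O) + d(-22, -7))*267 = (2*(-4)*(19 - 4) - ¼*(-22))*267 = (2*(-4)*15 + 11/2)*267 = (-120 + 11/2)*267 = -229/2*267 = -61143/2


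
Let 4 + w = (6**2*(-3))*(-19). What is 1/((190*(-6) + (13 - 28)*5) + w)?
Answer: 1/833 ≈ 0.0012005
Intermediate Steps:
w = 2048 (w = -4 + (6**2*(-3))*(-19) = -4 + (36*(-3))*(-19) = -4 - 108*(-19) = -4 + 2052 = 2048)
1/((190*(-6) + (13 - 28)*5) + w) = 1/((190*(-6) + (13 - 28)*5) + 2048) = 1/((-1140 - 15*5) + 2048) = 1/((-1140 - 75) + 2048) = 1/(-1215 + 2048) = 1/833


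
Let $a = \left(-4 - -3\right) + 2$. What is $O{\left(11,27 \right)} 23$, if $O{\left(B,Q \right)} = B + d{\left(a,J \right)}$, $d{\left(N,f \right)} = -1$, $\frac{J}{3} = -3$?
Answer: $230$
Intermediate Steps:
$a = 1$ ($a = \left(-4 + 3\right) + 2 = -1 + 2 = 1$)
$J = -9$ ($J = 3 \left(-3\right) = -9$)
$O{\left(B,Q \right)} = -1 + B$ ($O{\left(B,Q \right)} = B - 1 = -1 + B$)
$O{\left(11,27 \right)} 23 = \left(-1 + 11\right) 23 = 10 \cdot 23 = 230$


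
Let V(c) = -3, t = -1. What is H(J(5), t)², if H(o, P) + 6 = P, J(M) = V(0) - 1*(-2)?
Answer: 49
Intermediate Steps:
J(M) = -1 (J(M) = -3 - 1*(-2) = -3 + 2 = -1)
H(o, P) = -6 + P
H(J(5), t)² = (-6 - 1)² = (-7)² = 49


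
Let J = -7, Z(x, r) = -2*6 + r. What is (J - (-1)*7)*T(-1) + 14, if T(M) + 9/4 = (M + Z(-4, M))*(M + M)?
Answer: 14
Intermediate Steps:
Z(x, r) = -12 + r
T(M) = -9/4 + 2*M*(-12 + 2*M) (T(M) = -9/4 + (M + (-12 + M))*(M + M) = -9/4 + (-12 + 2*M)*(2*M) = -9/4 + 2*M*(-12 + 2*M))
(J - (-1)*7)*T(-1) + 14 = (-7 - (-1)*7)*(-9/4 - 24*(-1) + 4*(-1)²) + 14 = (-7 - 1*(-7))*(-9/4 + 24 + 4*1) + 14 = (-7 + 7)*(-9/4 + 24 + 4) + 14 = 0*(103/4) + 14 = 0 + 14 = 14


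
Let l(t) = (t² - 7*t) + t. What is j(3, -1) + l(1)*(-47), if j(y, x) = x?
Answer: 234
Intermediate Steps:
l(t) = t² - 6*t
j(3, -1) + l(1)*(-47) = -1 + (1*(-6 + 1))*(-47) = -1 + (1*(-5))*(-47) = -1 - 5*(-47) = -1 + 235 = 234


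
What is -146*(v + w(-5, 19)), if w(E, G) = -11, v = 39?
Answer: -4088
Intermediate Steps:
-146*(v + w(-5, 19)) = -146*(39 - 11) = -146*28 = -4088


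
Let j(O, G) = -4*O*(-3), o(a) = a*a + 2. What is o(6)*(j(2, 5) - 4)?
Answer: 760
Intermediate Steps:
o(a) = 2 + a**2 (o(a) = a**2 + 2 = 2 + a**2)
j(O, G) = 12*O
o(6)*(j(2, 5) - 4) = (2 + 6**2)*(12*2 - 4) = (2 + 36)*(24 - 4) = 38*20 = 760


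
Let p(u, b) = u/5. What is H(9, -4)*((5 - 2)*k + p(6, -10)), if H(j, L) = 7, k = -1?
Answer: -63/5 ≈ -12.600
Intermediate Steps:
p(u, b) = u/5 (p(u, b) = u*(1/5) = u/5)
H(9, -4)*((5 - 2)*k + p(6, -10)) = 7*((5 - 2)*(-1) + (1/5)*6) = 7*(3*(-1) + 6/5) = 7*(-3 + 6/5) = 7*(-9/5) = -63/5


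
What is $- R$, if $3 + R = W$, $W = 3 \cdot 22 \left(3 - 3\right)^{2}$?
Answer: $3$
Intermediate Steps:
$W = 0$ ($W = 66 \cdot 0^{2} = 66 \cdot 0 = 0$)
$R = -3$ ($R = -3 + 0 = -3$)
$- R = \left(-1\right) \left(-3\right) = 3$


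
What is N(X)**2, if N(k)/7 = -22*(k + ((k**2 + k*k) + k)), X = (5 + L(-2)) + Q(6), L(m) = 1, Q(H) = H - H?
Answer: 167340096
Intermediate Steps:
Q(H) = 0
X = 6 (X = (5 + 1) + 0 = 6 + 0 = 6)
N(k) = -308*k - 308*k**2 (N(k) = 7*(-22*(k + ((k**2 + k*k) + k))) = 7*(-22*(k + ((k**2 + k**2) + k))) = 7*(-22*(k + (2*k**2 + k))) = 7*(-22*(k + (k + 2*k**2))) = 7*(-22*(2*k + 2*k**2)) = 7*(-44*k - 44*k**2) = -308*k - 308*k**2)
N(X)**2 = (-308*6*(1 + 6))**2 = (-308*6*7)**2 = (-12936)**2 = 167340096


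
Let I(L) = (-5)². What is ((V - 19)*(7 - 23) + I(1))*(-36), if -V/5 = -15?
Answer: 31356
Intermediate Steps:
V = 75 (V = -5*(-15) = 75)
I(L) = 25
((V - 19)*(7 - 23) + I(1))*(-36) = ((75 - 19)*(7 - 23) + 25)*(-36) = (56*(-16) + 25)*(-36) = (-896 + 25)*(-36) = -871*(-36) = 31356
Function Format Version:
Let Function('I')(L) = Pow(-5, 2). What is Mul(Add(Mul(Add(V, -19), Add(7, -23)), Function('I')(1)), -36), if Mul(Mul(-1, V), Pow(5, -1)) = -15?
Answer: 31356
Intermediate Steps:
V = 75 (V = Mul(-5, -15) = 75)
Function('I')(L) = 25
Mul(Add(Mul(Add(V, -19), Add(7, -23)), Function('I')(1)), -36) = Mul(Add(Mul(Add(75, -19), Add(7, -23)), 25), -36) = Mul(Add(Mul(56, -16), 25), -36) = Mul(Add(-896, 25), -36) = Mul(-871, -36) = 31356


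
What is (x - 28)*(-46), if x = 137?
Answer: -5014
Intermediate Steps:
(x - 28)*(-46) = (137 - 28)*(-46) = 109*(-46) = -5014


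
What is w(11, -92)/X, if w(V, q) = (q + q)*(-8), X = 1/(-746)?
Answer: -1098112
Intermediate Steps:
X = -1/746 ≈ -0.0013405
w(V, q) = -16*q (w(V, q) = (2*q)*(-8) = -16*q)
w(11, -92)/X = (-16*(-92))/(-1/746) = 1472*(-746) = -1098112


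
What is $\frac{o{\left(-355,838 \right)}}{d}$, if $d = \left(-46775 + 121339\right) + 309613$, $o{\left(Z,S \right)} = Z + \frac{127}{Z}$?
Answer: $- \frac{126152}{136382835} \approx -0.00092498$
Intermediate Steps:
$d = 384177$ ($d = 74564 + 309613 = 384177$)
$\frac{o{\left(-355,838 \right)}}{d} = \frac{-355 + \frac{127}{-355}}{384177} = \left(-355 + 127 \left(- \frac{1}{355}\right)\right) \frac{1}{384177} = \left(-355 - \frac{127}{355}\right) \frac{1}{384177} = \left(- \frac{126152}{355}\right) \frac{1}{384177} = - \frac{126152}{136382835}$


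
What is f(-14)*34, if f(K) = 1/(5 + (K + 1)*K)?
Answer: 2/11 ≈ 0.18182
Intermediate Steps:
f(K) = 1/(5 + K*(1 + K)) (f(K) = 1/(5 + (1 + K)*K) = 1/(5 + K*(1 + K)))
f(-14)*34 = 34/(5 - 14 + (-14)²) = 34/(5 - 14 + 196) = 34/187 = (1/187)*34 = 2/11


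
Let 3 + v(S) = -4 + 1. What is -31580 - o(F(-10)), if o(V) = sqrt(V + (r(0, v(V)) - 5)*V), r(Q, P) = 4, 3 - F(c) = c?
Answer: -31580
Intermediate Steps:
v(S) = -6 (v(S) = -3 + (-4 + 1) = -3 - 3 = -6)
F(c) = 3 - c
o(V) = 0 (o(V) = sqrt(V + (4 - 5)*V) = sqrt(V - V) = sqrt(0) = 0)
-31580 - o(F(-10)) = -31580 - 1*0 = -31580 + 0 = -31580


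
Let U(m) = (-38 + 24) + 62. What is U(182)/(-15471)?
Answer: -16/5157 ≈ -0.0031026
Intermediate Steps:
U(m) = 48 (U(m) = -14 + 62 = 48)
U(182)/(-15471) = 48/(-15471) = 48*(-1/15471) = -16/5157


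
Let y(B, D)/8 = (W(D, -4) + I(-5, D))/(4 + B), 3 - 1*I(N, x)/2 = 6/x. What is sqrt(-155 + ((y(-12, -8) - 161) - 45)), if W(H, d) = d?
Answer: 27*I*sqrt(2)/2 ≈ 19.092*I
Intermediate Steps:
I(N, x) = 6 - 12/x
y(B, D) = 8*(2 - 12/D)/(4 + B) (y(B, D) = 8*((-4 + (6 - 12/D))/(4 + B)) = 8*((2 - 12/D)/(4 + B)) = 8*(2 - 12/D)/(4 + B))
sqrt(-155 + ((y(-12, -8) - 161) - 45)) = sqrt(-155 + ((16*(-6 - 8)/(-8*(4 - 12)) - 161) - 45)) = sqrt(-155 + ((16*(-1/8)*(-14)/(-8) - 161) - 45)) = sqrt(-155 + ((16*(-1/8)*(-1/8)*(-14) - 161) - 45)) = sqrt(-155 + ((-7/2 - 161) - 45)) = sqrt(-155 + (-329/2 - 45)) = sqrt(-155 - 419/2) = sqrt(-729/2) = 27*I*sqrt(2)/2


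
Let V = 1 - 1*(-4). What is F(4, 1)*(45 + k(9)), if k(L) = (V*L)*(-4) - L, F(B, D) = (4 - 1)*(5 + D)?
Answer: -2592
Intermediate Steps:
F(B, D) = 15 + 3*D (F(B, D) = 3*(5 + D) = 15 + 3*D)
V = 5 (V = 1 + 4 = 5)
k(L) = -21*L (k(L) = (5*L)*(-4) - L = -20*L - L = -21*L)
F(4, 1)*(45 + k(9)) = (15 + 3*1)*(45 - 21*9) = (15 + 3)*(45 - 189) = 18*(-144) = -2592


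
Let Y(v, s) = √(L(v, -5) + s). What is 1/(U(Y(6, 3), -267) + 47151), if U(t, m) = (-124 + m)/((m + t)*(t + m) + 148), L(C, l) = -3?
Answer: 71437/3368325596 ≈ 2.1208e-5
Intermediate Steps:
Y(v, s) = √(-3 + s)
U(t, m) = (-124 + m)/(148 + (m + t)²) (U(t, m) = (-124 + m)/((m + t)*(m + t) + 148) = (-124 + m)/((m + t)² + 148) = (-124 + m)/(148 + (m + t)²))
1/(U(Y(6, 3), -267) + 47151) = 1/((-124 - 267)/(148 + (-267 + √(-3 + 3))²) + 47151) = 1/(-391/(148 + (-267 + √0)²) + 47151) = 1/(-391/(148 + (-267 + 0)²) + 47151) = 1/(-391/(148 + (-267)²) + 47151) = 1/(-391/(148 + 71289) + 47151) = 1/(-391/71437 + 47151) = 1/(3368325596/71437) = 71437/3368325596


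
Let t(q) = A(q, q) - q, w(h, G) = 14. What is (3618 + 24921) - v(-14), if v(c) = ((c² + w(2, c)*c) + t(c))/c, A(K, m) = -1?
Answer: 399559/14 ≈ 28540.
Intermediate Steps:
t(q) = -1 - q
v(c) = (-1 + c² + 13*c)/c (v(c) = ((c² + 14*c) + (-1 - c))/c = (-1 + c² + 13*c)/c)
(3618 + 24921) - v(-14) = (3618 + 24921) - (13 - 14 - 1/(-14)) = 28539 - (13 - 14 - 1*(-1/14)) = 28539 - (13 - 14 + 1/14) = 28539 - 1*(-13/14) = 28539 + 13/14 = 399559/14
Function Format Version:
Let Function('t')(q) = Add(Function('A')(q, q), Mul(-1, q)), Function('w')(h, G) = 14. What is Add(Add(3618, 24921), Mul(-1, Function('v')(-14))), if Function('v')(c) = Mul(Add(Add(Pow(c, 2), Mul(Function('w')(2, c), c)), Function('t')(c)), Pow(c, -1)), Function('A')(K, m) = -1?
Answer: Rational(399559, 14) ≈ 28540.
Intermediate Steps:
Function('t')(q) = Add(-1, Mul(-1, q))
Function('v')(c) = Mul(Pow(c, -1), Add(-1, Pow(c, 2), Mul(13, c))) (Function('v')(c) = Mul(Add(Add(Pow(c, 2), Mul(14, c)), Add(-1, Mul(-1, c))), Pow(c, -1)) = Mul(Add(-1, Pow(c, 2), Mul(13, c)), Pow(c, -1)) = Mul(Pow(c, -1), Add(-1, Pow(c, 2), Mul(13, c))))
Add(Add(3618, 24921), Mul(-1, Function('v')(-14))) = Add(Add(3618, 24921), Mul(-1, Add(13, -14, Mul(-1, Pow(-14, -1))))) = Add(28539, Mul(-1, Add(13, -14, Mul(-1, Rational(-1, 14))))) = Add(28539, Mul(-1, Add(13, -14, Rational(1, 14)))) = Add(28539, Mul(-1, Rational(-13, 14))) = Add(28539, Rational(13, 14)) = Rational(399559, 14)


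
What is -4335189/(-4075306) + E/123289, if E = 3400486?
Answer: 14392502115337/502440401434 ≈ 28.645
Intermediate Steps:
-4335189/(-4075306) + E/123289 = -4335189/(-4075306) + 3400486/123289 = -4335189*(-1/4075306) + 3400486*(1/123289) = 4335189/4075306 + 3400486/123289 = 14392502115337/502440401434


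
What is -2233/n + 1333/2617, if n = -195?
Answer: 6103696/510315 ≈ 11.961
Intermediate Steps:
-2233/n + 1333/2617 = -2233/(-195) + 1333/2617 = -2233*(-1/195) + 1333*(1/2617) = 2233/195 + 1333/2617 = 6103696/510315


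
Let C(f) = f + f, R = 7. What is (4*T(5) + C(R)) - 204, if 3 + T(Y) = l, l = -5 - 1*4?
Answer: -238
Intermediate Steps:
C(f) = 2*f
l = -9 (l = -5 - 4 = -9)
T(Y) = -12 (T(Y) = -3 - 9 = -12)
(4*T(5) + C(R)) - 204 = (4*(-12) + 2*7) - 204 = (-48 + 14) - 204 = -34 - 204 = -238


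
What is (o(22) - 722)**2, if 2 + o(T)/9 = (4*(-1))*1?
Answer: 602176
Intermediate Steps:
o(T) = -54 (o(T) = -18 + 9*((4*(-1))*1) = -18 + 9*(-4*1) = -18 + 9*(-4) = -18 - 36 = -54)
(o(22) - 722)**2 = (-54 - 722)**2 = (-776)**2 = 602176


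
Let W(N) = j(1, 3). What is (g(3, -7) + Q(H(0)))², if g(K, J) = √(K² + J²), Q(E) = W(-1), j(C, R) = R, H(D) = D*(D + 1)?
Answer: (3 + √58)² ≈ 112.69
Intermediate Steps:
H(D) = D*(1 + D)
W(N) = 3
Q(E) = 3
g(K, J) = √(J² + K²)
(g(3, -7) + Q(H(0)))² = (√((-7)² + 3²) + 3)² = (√(49 + 9) + 3)² = (√58 + 3)² = (3 + √58)²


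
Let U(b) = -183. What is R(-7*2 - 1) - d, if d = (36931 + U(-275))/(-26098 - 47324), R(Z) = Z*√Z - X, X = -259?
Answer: 9526523/36711 - 15*I*√15 ≈ 259.5 - 58.095*I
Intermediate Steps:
R(Z) = 259 + Z^(3/2) (R(Z) = Z*√Z - 1*(-259) = Z^(3/2) + 259 = 259 + Z^(3/2))
d = -18374/36711 (d = (36931 - 183)/(-26098 - 47324) = 36748/(-73422) = 36748*(-1/73422) = -18374/36711 ≈ -0.50050)
R(-7*2 - 1) - d = (259 + (-7*2 - 1)^(3/2)) - 1*(-18374/36711) = (259 + (-14 - 1)^(3/2)) + 18374/36711 = (259 + (-15)^(3/2)) + 18374/36711 = (259 - 15*I*√15) + 18374/36711 = 9526523/36711 - 15*I*√15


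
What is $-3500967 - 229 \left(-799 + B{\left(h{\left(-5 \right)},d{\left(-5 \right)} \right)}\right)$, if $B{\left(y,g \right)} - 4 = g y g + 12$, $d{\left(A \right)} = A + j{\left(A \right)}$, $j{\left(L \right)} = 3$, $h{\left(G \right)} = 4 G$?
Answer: $-3303340$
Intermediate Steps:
$d{\left(A \right)} = 3 + A$ ($d{\left(A \right)} = A + 3 = 3 + A$)
$B{\left(y,g \right)} = 16 + y g^{2}$ ($B{\left(y,g \right)} = 4 + \left(g y g + 12\right) = 4 + \left(y g^{2} + 12\right) = 4 + \left(12 + y g^{2}\right) = 16 + y g^{2}$)
$-3500967 - 229 \left(-799 + B{\left(h{\left(-5 \right)},d{\left(-5 \right)} \right)}\right) = -3500967 - 229 \left(-799 + \left(16 + 4 \left(-5\right) \left(3 - 5\right)^{2}\right)\right) = -3500967 - 229 \left(-799 + \left(16 - 20 \left(-2\right)^{2}\right)\right) = -3500967 - 229 \left(-799 + \left(16 - 80\right)\right) = -3500967 - 229 \left(-799 - 64\right) = -3500967 - -197627 = -3500967 + 197627 = -3303340$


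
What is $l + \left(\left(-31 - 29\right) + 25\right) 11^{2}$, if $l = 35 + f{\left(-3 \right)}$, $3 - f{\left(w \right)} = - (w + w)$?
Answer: $-4203$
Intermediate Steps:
$f{\left(w \right)} = 3 + 2 w$ ($f{\left(w \right)} = 3 - - (w + w) = 3 - - 2 w = 3 + 2 w$)
$l = 32$ ($l = 35 + \left(3 + 2 \left(-3\right)\right) = 35 + \left(3 - 6\right) = 35 - 3 = 32$)
$l + \left(\left(-31 - 29\right) + 25\right) 11^{2} = 32 + \left(\left(-31 - 29\right) + 25\right) 11^{2} = 32 + \left(-60 + 25\right) 121 = 32 - 4235 = -4203$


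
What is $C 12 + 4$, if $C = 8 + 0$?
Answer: $100$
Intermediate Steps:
$C = 8$
$C 12 + 4 = 8 \cdot 12 + 4 = 96 + 4 = 100$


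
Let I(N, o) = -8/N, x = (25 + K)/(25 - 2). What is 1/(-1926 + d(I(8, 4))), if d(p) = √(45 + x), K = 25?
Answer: -44298/85316863 - √24955/85316863 ≈ -0.00052107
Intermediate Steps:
x = 50/23 (x = (25 + 25)/(25 - 2) = 50/23 ≈ 2.1739)
d(p) = √24955/23 (d(p) = √(45 + 50/23) = √(1085/23) = √24955/23)
1/(-1926 + d(I(8, 4))) = 1/(-1926 + √24955/23)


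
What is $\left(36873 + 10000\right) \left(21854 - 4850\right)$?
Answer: $797028492$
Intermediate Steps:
$\left(36873 + 10000\right) \left(21854 - 4850\right) = 46873 \cdot 17004 = 797028492$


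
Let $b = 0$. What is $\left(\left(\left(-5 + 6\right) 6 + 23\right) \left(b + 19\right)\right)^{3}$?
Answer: $167284151$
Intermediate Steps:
$\left(\left(\left(-5 + 6\right) 6 + 23\right) \left(b + 19\right)\right)^{3} = \left(\left(\left(-5 + 6\right) 6 + 23\right) \left(0 + 19\right)\right)^{3} = \left(\left(1 \cdot 6 + 23\right) 19\right)^{3} = \left(\left(6 + 23\right) 19\right)^{3} = \left(29 \cdot 19\right)^{3} = 551^{3} = 167284151$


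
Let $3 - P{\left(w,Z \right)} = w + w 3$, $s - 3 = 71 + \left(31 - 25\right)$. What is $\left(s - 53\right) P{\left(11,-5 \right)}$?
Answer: $-1107$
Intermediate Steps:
$s = 80$ ($s = 3 + \left(71 + \left(31 - 25\right)\right) = 3 + \left(71 + 6\right) = 3 + 77 = 80$)
$P{\left(w,Z \right)} = 3 - 4 w$ ($P{\left(w,Z \right)} = 3 - \left(w + w 3\right) = 3 - \left(w + 3 w\right) = 3 - 4 w$)
$\left(s - 53\right) P{\left(11,-5 \right)} = \left(80 - 53\right) \left(3 - 44\right) = 27 \left(3 - 44\right) = 27 \left(-41\right) = -1107$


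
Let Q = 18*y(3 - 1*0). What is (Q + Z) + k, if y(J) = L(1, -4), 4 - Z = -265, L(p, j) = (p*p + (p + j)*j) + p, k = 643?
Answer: 1164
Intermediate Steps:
L(p, j) = p + p² + j*(j + p) (L(p, j) = (p² + (j + p)*j) + p = (p² + j*(j + p)) + p = p + p² + j*(j + p))
Z = 269 (Z = 4 - 1*(-265) = 4 + 265 = 269)
y(J) = 14 (y(J) = 1 + (-4)² + 1² - 4*1 = 1 + 16 + 1 - 4 = 14)
Q = 252 (Q = 18*14 = 252)
(Q + Z) + k = (252 + 269) + 643 = 521 + 643 = 1164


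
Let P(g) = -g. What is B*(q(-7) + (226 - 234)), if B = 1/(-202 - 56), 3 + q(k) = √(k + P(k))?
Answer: 11/258 ≈ 0.042636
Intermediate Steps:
q(k) = -3 (q(k) = -3 + √(k - k) = -3 + √0 = -3 + 0 = -3)
B = -1/258 (B = 1/(-258) = -1/258 ≈ -0.0038760)
B*(q(-7) + (226 - 234)) = -(-3 + (226 - 234))/258 = -(-3 - 8)/258 = -1/258*(-11) = 11/258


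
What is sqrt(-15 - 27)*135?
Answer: 135*I*sqrt(42) ≈ 874.9*I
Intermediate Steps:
sqrt(-15 - 27)*135 = sqrt(-42)*135 = (I*sqrt(42))*135 = 135*I*sqrt(42)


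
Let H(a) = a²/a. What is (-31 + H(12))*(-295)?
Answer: 5605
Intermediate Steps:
H(a) = a
(-31 + H(12))*(-295) = (-31 + 12)*(-295) = -19*(-295) = 5605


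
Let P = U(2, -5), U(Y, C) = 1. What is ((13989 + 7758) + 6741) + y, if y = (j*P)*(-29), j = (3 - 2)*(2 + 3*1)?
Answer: 28343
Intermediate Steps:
P = 1
j = 5 (j = 1*(2 + 3) = 1*5 = 5)
y = -145 (y = (5*1)*(-29) = 5*(-29) = -145)
((13989 + 7758) + 6741) + y = ((13989 + 7758) + 6741) - 145 = (21747 + 6741) - 145 = 28488 - 145 = 28343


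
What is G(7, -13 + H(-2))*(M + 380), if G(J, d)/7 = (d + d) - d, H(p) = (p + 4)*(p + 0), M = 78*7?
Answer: -110194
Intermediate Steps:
M = 546
H(p) = p*(4 + p) (H(p) = (4 + p)*p = p*(4 + p))
G(J, d) = 7*d (G(J, d) = 7*((d + d) - d) = 7*(2*d - d) = 7*d)
G(7, -13 + H(-2))*(M + 380) = (7*(-13 - 2*(4 - 2)))*(546 + 380) = (7*(-13 - 2*2))*926 = (7*(-13 - 4))*926 = (7*(-17))*926 = -119*926 = -110194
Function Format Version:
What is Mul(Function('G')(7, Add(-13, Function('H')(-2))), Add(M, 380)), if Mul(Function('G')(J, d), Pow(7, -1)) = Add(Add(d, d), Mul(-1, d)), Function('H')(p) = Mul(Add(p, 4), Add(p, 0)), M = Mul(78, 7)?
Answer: -110194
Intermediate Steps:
M = 546
Function('H')(p) = Mul(p, Add(4, p)) (Function('H')(p) = Mul(Add(4, p), p) = Mul(p, Add(4, p)))
Function('G')(J, d) = Mul(7, d) (Function('G')(J, d) = Mul(7, Add(Add(d, d), Mul(-1, d))) = Mul(7, Add(Mul(2, d), Mul(-1, d))) = Mul(7, d))
Mul(Function('G')(7, Add(-13, Function('H')(-2))), Add(M, 380)) = Mul(Mul(7, Add(-13, Mul(-2, Add(4, -2)))), Add(546, 380)) = Mul(Mul(7, Add(-13, Mul(-2, 2))), 926) = Mul(Mul(7, Add(-13, -4)), 926) = Mul(Mul(7, -17), 926) = Mul(-119, 926) = -110194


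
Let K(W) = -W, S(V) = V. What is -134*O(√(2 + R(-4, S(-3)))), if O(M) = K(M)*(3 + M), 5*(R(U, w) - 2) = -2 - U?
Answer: 2948/5 + 402*√110/5 ≈ 1432.8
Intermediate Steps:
R(U, w) = 8/5 - U/5 (R(U, w) = 2 + (-2 - U)/5 = 2 + (-⅖ - U/5) = 8/5 - U/5)
O(M) = -M*(3 + M) (O(M) = (-M)*(3 + M) = -M*(3 + M))
-134*O(√(2 + R(-4, S(-3)))) = -(-134)*√(2 + (8/5 - ⅕*(-4)))*(3 + √(2 + (8/5 - ⅕*(-4)))) = -(-134)*√(2 + (8/5 + ⅘))*(3 + √(2 + (8/5 + ⅘))) = -(-134)*√(2 + 12/5)*(3 + √(2 + 12/5)) = -(-134)*√(22/5)*(3 + √(22/5)) = -(-134)*√110/5*(3 + √110/5) = -(-134)*√110*(3 + √110/5)/5 = 134*√110*(3 + √110/5)/5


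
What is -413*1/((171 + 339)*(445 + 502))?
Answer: -413/482970 ≈ -0.00085513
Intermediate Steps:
-413*1/((171 + 339)*(445 + 502)) = -413/(947*510) = -413/482970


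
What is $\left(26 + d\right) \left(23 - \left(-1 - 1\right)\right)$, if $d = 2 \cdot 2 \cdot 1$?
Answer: $750$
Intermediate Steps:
$d = 4$ ($d = 4 \cdot 1 = 4$)
$\left(26 + d\right) \left(23 - \left(-1 - 1\right)\right) = \left(26 + 4\right) \left(23 - \left(-1 - 1\right)\right) = 30 \left(23 - -2\right) = 30 \left(23 + 2\right) = 30 \cdot 25 = 750$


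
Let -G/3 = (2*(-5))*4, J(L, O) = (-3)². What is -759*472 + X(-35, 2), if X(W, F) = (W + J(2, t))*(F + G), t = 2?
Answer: -361420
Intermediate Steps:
J(L, O) = 9
G = 120 (G = -3*2*(-5)*4 = -(-30)*4 = -3*(-40) = 120)
X(W, F) = (9 + W)*(120 + F) (X(W, F) = (W + 9)*(F + 120) = (9 + W)*(120 + F))
-759*472 + X(-35, 2) = -759*472 + (1080 + 9*2 + 120*(-35) + 2*(-35)) = -358248 + (1080 + 18 - 4200 - 70) = -358248 - 3172 = -361420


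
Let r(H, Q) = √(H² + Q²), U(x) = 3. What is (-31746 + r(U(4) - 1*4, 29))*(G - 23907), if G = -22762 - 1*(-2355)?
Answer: 1406792244 - 44314*√842 ≈ 1.4055e+9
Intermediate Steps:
G = -20407 (G = -22762 + 2355 = -20407)
(-31746 + r(U(4) - 1*4, 29))*(G - 23907) = (-31746 + √((3 - 1*4)² + 29²))*(-20407 - 23907) = (-31746 + √((3 - 4)² + 841))*(-44314) = (-31746 + √((-1)² + 841))*(-44314) = (-31746 + √(1 + 841))*(-44314) = (-31746 + √842)*(-44314) = 1406792244 - 44314*√842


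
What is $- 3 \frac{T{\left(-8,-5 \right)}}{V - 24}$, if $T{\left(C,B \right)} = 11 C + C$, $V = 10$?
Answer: $- \frac{144}{7} \approx -20.571$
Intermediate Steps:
$T{\left(C,B \right)} = 12 C$
$- 3 \frac{T{\left(-8,-5 \right)}}{V - 24} = - 3 \frac{12 \left(-8\right)}{10 - 24} = - 3 \left(- \frac{96}{10 - 24}\right) = - 3 \left(- \frac{96}{-14}\right) = - 3 \left(\left(-96\right) \left(- \frac{1}{14}\right)\right) = \left(-3\right) \frac{48}{7} = - \frac{144}{7}$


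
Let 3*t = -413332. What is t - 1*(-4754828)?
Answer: 13851152/3 ≈ 4.6170e+6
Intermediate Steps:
t = -413332/3 (t = (1/3)*(-413332) = -413332/3 ≈ -1.3778e+5)
t - 1*(-4754828) = -413332/3 - 1*(-4754828) = -413332/3 + 4754828 = 13851152/3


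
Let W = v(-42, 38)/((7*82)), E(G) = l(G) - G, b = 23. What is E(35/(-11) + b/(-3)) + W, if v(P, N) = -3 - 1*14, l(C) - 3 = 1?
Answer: 280699/18942 ≈ 14.819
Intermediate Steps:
l(C) = 4 (l(C) = 3 + 1 = 4)
v(P, N) = -17 (v(P, N) = -3 - 14 = -17)
E(G) = 4 - G
W = -17/574 (W = -17/(7*82) = -17/574 ≈ -0.029617)
E(35/(-11) + b/(-3)) + W = (4 - (35/(-11) + 23/(-3))) - 17/574 = (4 - (35*(-1/11) + 23*(-1/3))) - 17/574 = (4 - (-35/11 - 23/3)) - 17/574 = (4 - 1*(-358/33)) - 17/574 = (4 + 358/33) - 17/574 = 490/33 - 17/574 = 280699/18942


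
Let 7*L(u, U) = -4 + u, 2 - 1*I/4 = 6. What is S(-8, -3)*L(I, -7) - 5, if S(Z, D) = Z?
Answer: 125/7 ≈ 17.857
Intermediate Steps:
I = -16 (I = 8 - 4*6 = 8 - 24 = -16)
L(u, U) = -4/7 + u/7 (L(u, U) = (-4 + u)/7 = -4/7 + u/7)
S(-8, -3)*L(I, -7) - 5 = -8*(-4/7 + (⅐)*(-16)) - 5 = -8*(-4/7 - 16/7) - 5 = -8*(-20/7) - 5 = 160/7 - 5 = 125/7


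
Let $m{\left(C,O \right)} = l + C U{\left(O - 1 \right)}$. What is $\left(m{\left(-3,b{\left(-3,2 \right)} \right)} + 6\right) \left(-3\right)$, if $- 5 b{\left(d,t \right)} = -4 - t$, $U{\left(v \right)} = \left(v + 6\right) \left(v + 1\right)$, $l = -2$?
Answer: $\frac{1374}{25} \approx 54.96$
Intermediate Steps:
$U{\left(v \right)} = \left(1 + v\right) \left(6 + v\right)$ ($U{\left(v \right)} = \left(6 + v\right) \left(1 + v\right) = \left(1 + v\right) \left(6 + v\right)$)
$b{\left(d,t \right)} = \frac{4}{5} + \frac{t}{5}$ ($b{\left(d,t \right)} = - \frac{-4 - t}{5} = \frac{4}{5} + \frac{t}{5}$)
$m{\left(C,O \right)} = -2 + C \left(-1 + \left(-1 + O\right)^{2} + 7 O\right)$ ($m{\left(C,O \right)} = -2 + C \left(6 + \left(O - 1\right)^{2} + 7 \left(O - 1\right)\right) = -2 + C \left(6 + \left(-1 + O\right)^{2} + 7 \left(-1 + O\right)\right) = -2 + C \left(6 + \left(-1 + O\right)^{2} + \left(-7 + 7 O\right)\right) = -2 + C \left(-1 + \left(-1 + O\right)^{2} + 7 O\right)$)
$\left(m{\left(-3,b{\left(-3,2 \right)} \right)} + 6\right) \left(-3\right) = \left(\left(-2 - 3 \left(\frac{4}{5} + \frac{1}{5} \cdot 2\right)^{2} + 5 \left(-3\right) \left(\frac{4}{5} + \frac{1}{5} \cdot 2\right)\right) + 6\right) \left(-3\right) = \left(\left(-2 - 3 \left(\frac{4}{5} + \frac{2}{5}\right)^{2} + 5 \left(-3\right) \left(\frac{4}{5} + \frac{2}{5}\right)\right) + 6\right) \left(-3\right) = \left(\left(-2 - 3 \left(\frac{6}{5}\right)^{2} + 5 \left(-3\right) \frac{6}{5}\right) + 6\right) \left(-3\right) = \left(\left(-2 - \frac{108}{25} - 18\right) + 6\right) \left(-3\right) = \left(- \frac{608}{25} + 6\right) \left(-3\right) = \left(- \frac{458}{25}\right) \left(-3\right) = \frac{1374}{25}$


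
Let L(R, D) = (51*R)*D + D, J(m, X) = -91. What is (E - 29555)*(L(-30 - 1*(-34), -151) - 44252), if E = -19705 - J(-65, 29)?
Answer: 3697852983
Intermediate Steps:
L(R, D) = D + 51*D*R (L(R, D) = 51*D*R + D = D + 51*D*R)
E = -19614 (E = -19705 - 1*(-91) = -19705 + 91 = -19614)
(E - 29555)*(L(-30 - 1*(-34), -151) - 44252) = (-19614 - 29555)*(-151*(1 + 51*(-30 - 1*(-34))) - 44252) = -49169*(-151*(1 + 51*(-30 + 34)) - 44252) = -49169*(-151*(1 + 51*4) - 44252) = -49169*(-151*(1 + 204) - 44252) = -49169*(-151*205 - 44252) = -49169*(-30955 - 44252) = -49169*(-75207) = 3697852983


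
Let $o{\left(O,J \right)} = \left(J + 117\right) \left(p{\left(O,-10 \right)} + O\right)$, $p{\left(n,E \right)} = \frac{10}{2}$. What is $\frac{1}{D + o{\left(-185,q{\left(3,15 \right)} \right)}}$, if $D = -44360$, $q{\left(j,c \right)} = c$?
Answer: $- \frac{1}{68120} \approx -1.468 \cdot 10^{-5}$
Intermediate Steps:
$p{\left(n,E \right)} = 5$ ($p{\left(n,E \right)} = 10 \cdot \frac{1}{2} = 5$)
$o{\left(O,J \right)} = \left(5 + O\right) \left(117 + J\right)$ ($o{\left(O,J \right)} = \left(J + 117\right) \left(5 + O\right) = \left(117 + J\right) \left(5 + O\right) = \left(5 + O\right) \left(117 + J\right)$)
$\frac{1}{D + o{\left(-185,q{\left(3,15 \right)} \right)}} = \frac{1}{-44360 + \left(585 + 5 \cdot 15 + 117 \left(-185\right) + 15 \left(-185\right)\right)} = \frac{1}{-44360 + \left(585 + 75 - 21645 - 2775\right)} = \frac{1}{-44360 - 23760} = \frac{1}{-68120} = - \frac{1}{68120}$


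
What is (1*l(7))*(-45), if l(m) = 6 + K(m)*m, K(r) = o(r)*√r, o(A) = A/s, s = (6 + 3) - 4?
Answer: -270 - 441*√7 ≈ -1436.8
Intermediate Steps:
s = 5 (s = 9 - 4 = 5)
o(A) = A/5
K(r) = r^(3/2)/5 (K(r) = (r/5)*√r = r^(3/2)/5)
l(m) = 6 + m^(5/2)/5 (l(m) = 6 + (m^(3/2)/5)*m = 6 + m^(5/2)/5)
(1*l(7))*(-45) = (1*(6 + 7^(5/2)/5))*(-45) = (1*(6 + (49*√7)/5))*(-45) = (1*(6 + 49*√7/5))*(-45) = (6 + 49*√7/5)*(-45) = -270 - 441*√7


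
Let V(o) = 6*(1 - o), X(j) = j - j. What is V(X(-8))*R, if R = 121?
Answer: 726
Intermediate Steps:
X(j) = 0
V(o) = 6 - 6*o
V(X(-8))*R = (6 - 6*0)*121 = (6 + 0)*121 = 6*121 = 726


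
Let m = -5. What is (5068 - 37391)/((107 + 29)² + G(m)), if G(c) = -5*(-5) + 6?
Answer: -32323/18527 ≈ -1.7446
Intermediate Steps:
G(c) = 31 (G(c) = 25 + 6 = 31)
(5068 - 37391)/((107 + 29)² + G(m)) = (5068 - 37391)/((107 + 29)² + 31) = -32323/(136² + 31) = -32323/(18496 + 31) = -32323/18527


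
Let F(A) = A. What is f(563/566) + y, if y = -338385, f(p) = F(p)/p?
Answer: -338384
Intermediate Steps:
f(p) = 1 (f(p) = p/p = 1)
f(563/566) + y = 1 - 338385 = -338384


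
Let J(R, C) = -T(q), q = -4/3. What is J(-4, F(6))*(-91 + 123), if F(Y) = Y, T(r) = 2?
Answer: -64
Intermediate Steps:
q = -4/3 (q = -4*⅓ = -4/3 ≈ -1.3333)
J(R, C) = -2 (J(R, C) = -1*2 = -2)
J(-4, F(6))*(-91 + 123) = -2*(-91 + 123) = -2*32 = -64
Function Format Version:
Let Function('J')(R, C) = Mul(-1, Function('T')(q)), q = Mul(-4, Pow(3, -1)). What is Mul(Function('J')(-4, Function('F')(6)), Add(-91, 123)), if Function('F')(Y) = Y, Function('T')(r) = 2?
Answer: -64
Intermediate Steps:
q = Rational(-4, 3) (q = Mul(-4, Rational(1, 3)) = Rational(-4, 3) ≈ -1.3333)
Function('J')(R, C) = -2 (Function('J')(R, C) = Mul(-1, 2) = -2)
Mul(Function('J')(-4, Function('F')(6)), Add(-91, 123)) = Mul(-2, Add(-91, 123)) = Mul(-2, 32) = -64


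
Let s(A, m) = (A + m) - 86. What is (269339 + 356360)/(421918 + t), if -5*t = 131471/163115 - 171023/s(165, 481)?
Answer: 57154099735600/38545411117777 ≈ 1.4828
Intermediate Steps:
s(A, m) = -86 + A + m
t = 5564558577/91344400 (t = -(131471/163115 - 171023/(-86 + 165 + 481))/5 = -(131471*(1/163115) - 171023/560)/5 = -(131471/163115 - 171023*1/560)/5 = -(131471/163115 - 171023/560)/5 = -⅕*(-5564558577/18268880) = 5564558577/91344400 ≈ 60.918)
(269339 + 356360)/(421918 + t) = (269339 + 356360)/(421918 + 5564558577/91344400) = 625699/(38545411117777/91344400) = 625699*(91344400/38545411117777) = 57154099735600/38545411117777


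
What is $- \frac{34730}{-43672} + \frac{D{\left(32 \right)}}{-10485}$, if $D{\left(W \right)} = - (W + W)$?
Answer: $\frac{183469529}{228950460} \approx 0.80135$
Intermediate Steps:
$D{\left(W \right)} = - 2 W$
$- \frac{34730}{-43672} + \frac{D{\left(32 \right)}}{-10485} = - \frac{34730}{-43672} + \frac{\left(-2\right) 32}{-10485} = \left(-34730\right) \left(- \frac{1}{43672}\right) - - \frac{64}{10485} = \frac{17365}{21836} + \frac{64}{10485} = \frac{183469529}{228950460}$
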